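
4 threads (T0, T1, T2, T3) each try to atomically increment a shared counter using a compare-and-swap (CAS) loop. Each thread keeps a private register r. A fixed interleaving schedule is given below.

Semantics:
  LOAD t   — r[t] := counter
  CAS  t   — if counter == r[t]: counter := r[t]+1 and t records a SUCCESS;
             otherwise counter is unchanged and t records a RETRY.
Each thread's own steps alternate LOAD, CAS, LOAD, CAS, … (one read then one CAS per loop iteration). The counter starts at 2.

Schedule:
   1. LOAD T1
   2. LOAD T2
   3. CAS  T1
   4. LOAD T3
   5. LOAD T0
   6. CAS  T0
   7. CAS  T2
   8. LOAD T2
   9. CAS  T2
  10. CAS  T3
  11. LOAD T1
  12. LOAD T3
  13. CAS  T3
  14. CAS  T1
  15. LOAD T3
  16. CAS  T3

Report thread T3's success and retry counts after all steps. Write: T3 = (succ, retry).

T1 LOAD — after: cnt=2, r=2 — load
T2 LOAD — after: cnt=2, r=2 — load
T1 CAS — after: cnt=3, r=2 — ok
T3 LOAD — after: cnt=3, r=3 — load
T0 LOAD — after: cnt=3, r=3 — load
T0 CAS — after: cnt=4, r=3 — ok
T2 CAS — after: cnt=4, r=2 — retry
T2 LOAD — after: cnt=4, r=4 — load
T2 CAS — after: cnt=5, r=4 — ok
T3 CAS — after: cnt=5, r=3 — retry
T1 LOAD — after: cnt=5, r=5 — load
T3 LOAD — after: cnt=5, r=5 — load
T3 CAS — after: cnt=6, r=5 — ok
T1 CAS — after: cnt=6, r=5 — retry
T3 LOAD — after: cnt=6, r=6 — load
T3 CAS — after: cnt=7, r=6 — ok

T3 = (2, 1)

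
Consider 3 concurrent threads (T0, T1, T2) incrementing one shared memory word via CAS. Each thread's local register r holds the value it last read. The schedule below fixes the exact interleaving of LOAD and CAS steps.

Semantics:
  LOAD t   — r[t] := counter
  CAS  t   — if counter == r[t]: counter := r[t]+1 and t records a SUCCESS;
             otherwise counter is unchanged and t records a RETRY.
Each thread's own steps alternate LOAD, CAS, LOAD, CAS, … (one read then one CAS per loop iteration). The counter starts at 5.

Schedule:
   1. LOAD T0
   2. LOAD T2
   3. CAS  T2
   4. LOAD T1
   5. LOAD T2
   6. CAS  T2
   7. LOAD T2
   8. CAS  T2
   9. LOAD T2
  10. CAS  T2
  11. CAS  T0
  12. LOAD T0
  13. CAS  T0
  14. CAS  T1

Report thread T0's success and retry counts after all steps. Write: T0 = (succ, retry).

T0 LOAD — after: cnt=5, r=5 — load
T2 LOAD — after: cnt=5, r=5 — load
T2 CAS — after: cnt=6, r=5 — ok
T1 LOAD — after: cnt=6, r=6 — load
T2 LOAD — after: cnt=6, r=6 — load
T2 CAS — after: cnt=7, r=6 — ok
T2 LOAD — after: cnt=7, r=7 — load
T2 CAS — after: cnt=8, r=7 — ok
T2 LOAD — after: cnt=8, r=8 — load
T2 CAS — after: cnt=9, r=8 — ok
T0 CAS — after: cnt=9, r=5 — retry
T0 LOAD — after: cnt=9, r=9 — load
T0 CAS — after: cnt=10, r=9 — ok
T1 CAS — after: cnt=10, r=6 — retry

T0 = (1, 1)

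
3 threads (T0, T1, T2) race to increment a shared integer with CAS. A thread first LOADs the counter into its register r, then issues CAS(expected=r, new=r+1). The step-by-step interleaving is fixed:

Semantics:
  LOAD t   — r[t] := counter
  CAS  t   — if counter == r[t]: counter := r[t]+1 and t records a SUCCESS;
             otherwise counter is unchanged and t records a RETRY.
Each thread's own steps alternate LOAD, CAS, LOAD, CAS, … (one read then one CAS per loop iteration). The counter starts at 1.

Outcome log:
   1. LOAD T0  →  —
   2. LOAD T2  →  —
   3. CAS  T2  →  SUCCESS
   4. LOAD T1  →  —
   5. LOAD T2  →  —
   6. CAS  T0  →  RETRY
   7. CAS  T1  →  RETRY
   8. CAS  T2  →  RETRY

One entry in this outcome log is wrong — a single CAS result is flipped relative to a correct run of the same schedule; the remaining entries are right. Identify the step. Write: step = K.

Re-executing:
1. LOAD T0 → mem=1 r[T0]=1 [LOAD]
2. LOAD T2 → mem=1 r[T2]=1 [LOAD]
3. CAS T2 → mem=2 r[T2]=1 [OK]
4. LOAD T1 → mem=2 r[T1]=2 [LOAD]
5. LOAD T2 → mem=2 r[T2]=2 [LOAD]
6. CAS T0 → mem=2 r[T0]=1 [RETRY]
7. CAS T1 → mem=3 r[T1]=2 [OK]
8. CAS T2 → mem=3 r[T2]=2 [RETRY]
Log disagrees first at step 7.

step = 7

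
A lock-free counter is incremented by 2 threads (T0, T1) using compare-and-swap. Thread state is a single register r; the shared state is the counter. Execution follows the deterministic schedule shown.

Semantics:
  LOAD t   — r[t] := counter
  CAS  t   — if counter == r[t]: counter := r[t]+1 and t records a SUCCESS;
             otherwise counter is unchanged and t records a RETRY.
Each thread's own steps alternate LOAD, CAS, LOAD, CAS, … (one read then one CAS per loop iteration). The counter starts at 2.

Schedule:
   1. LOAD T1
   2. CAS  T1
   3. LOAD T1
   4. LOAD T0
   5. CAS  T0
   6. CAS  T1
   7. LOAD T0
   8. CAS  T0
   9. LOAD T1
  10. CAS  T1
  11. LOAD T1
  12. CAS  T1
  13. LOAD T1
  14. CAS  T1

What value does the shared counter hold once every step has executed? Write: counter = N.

T1 LOAD — after: cnt=2, r=2 — load
T1 CAS — after: cnt=3, r=2 — ok
T1 LOAD — after: cnt=3, r=3 — load
T0 LOAD — after: cnt=3, r=3 — load
T0 CAS — after: cnt=4, r=3 — ok
T1 CAS — after: cnt=4, r=3 — retry
T0 LOAD — after: cnt=4, r=4 — load
T0 CAS — after: cnt=5, r=4 — ok
T1 LOAD — after: cnt=5, r=5 — load
T1 CAS — after: cnt=6, r=5 — ok
T1 LOAD — after: cnt=6, r=6 — load
T1 CAS — after: cnt=7, r=6 — ok
T1 LOAD — after: cnt=7, r=7 — load
T1 CAS — after: cnt=8, r=7 — ok

counter = 8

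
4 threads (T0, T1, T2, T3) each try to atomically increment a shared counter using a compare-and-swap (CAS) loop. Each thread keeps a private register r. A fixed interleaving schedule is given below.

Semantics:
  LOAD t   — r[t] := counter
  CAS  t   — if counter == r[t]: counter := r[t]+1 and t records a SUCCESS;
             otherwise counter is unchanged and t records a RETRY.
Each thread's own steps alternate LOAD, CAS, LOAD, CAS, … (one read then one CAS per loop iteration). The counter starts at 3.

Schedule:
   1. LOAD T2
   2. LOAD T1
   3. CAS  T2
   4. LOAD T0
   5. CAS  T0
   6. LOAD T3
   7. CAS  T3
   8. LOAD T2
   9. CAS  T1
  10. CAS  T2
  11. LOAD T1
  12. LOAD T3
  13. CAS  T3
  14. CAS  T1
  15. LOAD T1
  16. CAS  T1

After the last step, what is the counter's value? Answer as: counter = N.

#1 T2 reads 3
#2 T1 reads 3
#3 T2 CAS(3→4) writes; counter now 4
#4 T0 reads 4
#5 T0 CAS(4→5) writes; counter now 5
#6 T3 reads 5
#7 T3 CAS(5→6) writes; counter now 6
#8 T2 reads 6
#9 T1 CAS(3→4) fails; counter now 6
#10 T2 CAS(6→7) writes; counter now 7
#11 T1 reads 7
#12 T3 reads 7
#13 T3 CAS(7→8) writes; counter now 8
#14 T1 CAS(7→8) fails; counter now 8
#15 T1 reads 8
#16 T1 CAS(8→9) writes; counter now 9

counter = 9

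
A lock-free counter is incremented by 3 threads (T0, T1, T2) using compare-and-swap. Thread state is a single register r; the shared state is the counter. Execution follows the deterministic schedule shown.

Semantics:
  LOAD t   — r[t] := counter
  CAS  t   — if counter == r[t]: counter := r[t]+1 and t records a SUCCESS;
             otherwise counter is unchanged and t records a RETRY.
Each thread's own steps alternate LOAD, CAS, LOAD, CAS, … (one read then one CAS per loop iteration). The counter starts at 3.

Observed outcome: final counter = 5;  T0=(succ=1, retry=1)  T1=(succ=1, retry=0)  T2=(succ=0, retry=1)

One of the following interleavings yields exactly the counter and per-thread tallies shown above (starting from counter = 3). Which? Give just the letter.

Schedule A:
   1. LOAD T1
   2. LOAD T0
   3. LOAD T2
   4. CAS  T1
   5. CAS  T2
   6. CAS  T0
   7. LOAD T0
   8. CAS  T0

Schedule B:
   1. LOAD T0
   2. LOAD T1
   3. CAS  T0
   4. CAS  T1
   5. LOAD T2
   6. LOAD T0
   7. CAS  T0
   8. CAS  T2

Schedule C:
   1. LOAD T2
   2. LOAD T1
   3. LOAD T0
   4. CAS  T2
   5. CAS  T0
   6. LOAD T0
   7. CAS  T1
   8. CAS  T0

Tracing schedule A:
   1) LOAD T1:  M=3  r_T1=3
   2) LOAD T0:  M=3  r_T0=3
   3) LOAD T2:  M=3  r_T2=3
   4) CAS  T1:  M=4  r_T1=3 ✓
   5) CAS  T2:  M=4  r_T2=3 ✗
   6) CAS  T0:  M=4  r_T0=3 ✗
   7) LOAD T0:  M=4  r_T0=4
   8) CAS  T0:  M=5  r_T0=4 ✓

A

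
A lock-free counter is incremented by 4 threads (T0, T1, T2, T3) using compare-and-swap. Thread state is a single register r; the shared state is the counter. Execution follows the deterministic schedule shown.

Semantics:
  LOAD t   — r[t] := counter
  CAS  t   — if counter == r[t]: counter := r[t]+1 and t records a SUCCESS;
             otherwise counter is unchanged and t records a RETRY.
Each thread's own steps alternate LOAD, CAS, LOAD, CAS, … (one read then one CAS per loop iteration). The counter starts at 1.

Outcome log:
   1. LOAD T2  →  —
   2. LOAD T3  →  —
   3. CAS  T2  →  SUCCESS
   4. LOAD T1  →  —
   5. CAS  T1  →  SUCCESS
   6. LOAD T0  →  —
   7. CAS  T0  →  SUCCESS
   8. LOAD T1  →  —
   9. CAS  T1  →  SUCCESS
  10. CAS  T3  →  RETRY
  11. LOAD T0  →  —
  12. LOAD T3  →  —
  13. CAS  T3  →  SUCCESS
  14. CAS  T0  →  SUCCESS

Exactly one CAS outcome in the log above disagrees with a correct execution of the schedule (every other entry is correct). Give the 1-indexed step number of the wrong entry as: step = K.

step = 14

Reference trace:
   1) LOAD T2:  M=1  r_T2=1
   2) LOAD T3:  M=1  r_T3=1
   3) CAS  T2:  M=2  r_T2=1 ✓
   4) LOAD T1:  M=2  r_T1=2
   5) CAS  T1:  M=3  r_T1=2 ✓
   6) LOAD T0:  M=3  r_T0=3
   7) CAS  T0:  M=4  r_T0=3 ✓
   8) LOAD T1:  M=4  r_T1=4
   9) CAS  T1:  M=5  r_T1=4 ✓
  10) CAS  T3:  M=5  r_T3=1 ✗
  11) LOAD T0:  M=5  r_T0=5
  12) LOAD T3:  M=5  r_T3=5
  13) CAS  T3:  M=6  r_T3=5 ✓
  14) CAS  T0:  M=6  r_T0=5 ✗
Mismatch at 14.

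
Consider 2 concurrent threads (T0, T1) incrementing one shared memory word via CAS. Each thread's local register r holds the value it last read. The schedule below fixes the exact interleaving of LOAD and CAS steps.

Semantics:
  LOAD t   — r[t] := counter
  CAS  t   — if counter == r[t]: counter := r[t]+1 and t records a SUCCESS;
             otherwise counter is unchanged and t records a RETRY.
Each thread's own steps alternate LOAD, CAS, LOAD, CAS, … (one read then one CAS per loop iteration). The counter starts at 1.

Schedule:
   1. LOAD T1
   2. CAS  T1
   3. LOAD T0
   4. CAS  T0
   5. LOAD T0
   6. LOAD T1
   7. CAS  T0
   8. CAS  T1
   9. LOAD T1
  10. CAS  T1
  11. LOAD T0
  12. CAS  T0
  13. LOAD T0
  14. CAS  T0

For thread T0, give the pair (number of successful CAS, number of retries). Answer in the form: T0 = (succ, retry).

T1 LOAD — after: cnt=1, r=1 — load
T1 CAS — after: cnt=2, r=1 — ok
T0 LOAD — after: cnt=2, r=2 — load
T0 CAS — after: cnt=3, r=2 — ok
T0 LOAD — after: cnt=3, r=3 — load
T1 LOAD — after: cnt=3, r=3 — load
T0 CAS — after: cnt=4, r=3 — ok
T1 CAS — after: cnt=4, r=3 — retry
T1 LOAD — after: cnt=4, r=4 — load
T1 CAS — after: cnt=5, r=4 — ok
T0 LOAD — after: cnt=5, r=5 — load
T0 CAS — after: cnt=6, r=5 — ok
T0 LOAD — after: cnt=6, r=6 — load
T0 CAS — after: cnt=7, r=6 — ok

T0 = (4, 0)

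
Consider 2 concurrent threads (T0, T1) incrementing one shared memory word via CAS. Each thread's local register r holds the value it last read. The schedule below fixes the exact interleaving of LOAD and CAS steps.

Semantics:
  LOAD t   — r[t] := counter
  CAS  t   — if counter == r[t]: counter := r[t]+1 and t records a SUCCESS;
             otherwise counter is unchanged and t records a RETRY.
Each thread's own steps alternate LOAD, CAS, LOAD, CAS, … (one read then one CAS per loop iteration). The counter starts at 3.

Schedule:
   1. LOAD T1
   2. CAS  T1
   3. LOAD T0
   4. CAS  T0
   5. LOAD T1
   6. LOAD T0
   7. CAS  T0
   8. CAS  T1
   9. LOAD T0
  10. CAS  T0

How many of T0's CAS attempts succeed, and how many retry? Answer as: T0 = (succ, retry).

T1 LOAD — after: cnt=3, r=3 — load
T1 CAS — after: cnt=4, r=3 — ok
T0 LOAD — after: cnt=4, r=4 — load
T0 CAS — after: cnt=5, r=4 — ok
T1 LOAD — after: cnt=5, r=5 — load
T0 LOAD — after: cnt=5, r=5 — load
T0 CAS — after: cnt=6, r=5 — ok
T1 CAS — after: cnt=6, r=5 — retry
T0 LOAD — after: cnt=6, r=6 — load
T0 CAS — after: cnt=7, r=6 — ok

T0 = (3, 0)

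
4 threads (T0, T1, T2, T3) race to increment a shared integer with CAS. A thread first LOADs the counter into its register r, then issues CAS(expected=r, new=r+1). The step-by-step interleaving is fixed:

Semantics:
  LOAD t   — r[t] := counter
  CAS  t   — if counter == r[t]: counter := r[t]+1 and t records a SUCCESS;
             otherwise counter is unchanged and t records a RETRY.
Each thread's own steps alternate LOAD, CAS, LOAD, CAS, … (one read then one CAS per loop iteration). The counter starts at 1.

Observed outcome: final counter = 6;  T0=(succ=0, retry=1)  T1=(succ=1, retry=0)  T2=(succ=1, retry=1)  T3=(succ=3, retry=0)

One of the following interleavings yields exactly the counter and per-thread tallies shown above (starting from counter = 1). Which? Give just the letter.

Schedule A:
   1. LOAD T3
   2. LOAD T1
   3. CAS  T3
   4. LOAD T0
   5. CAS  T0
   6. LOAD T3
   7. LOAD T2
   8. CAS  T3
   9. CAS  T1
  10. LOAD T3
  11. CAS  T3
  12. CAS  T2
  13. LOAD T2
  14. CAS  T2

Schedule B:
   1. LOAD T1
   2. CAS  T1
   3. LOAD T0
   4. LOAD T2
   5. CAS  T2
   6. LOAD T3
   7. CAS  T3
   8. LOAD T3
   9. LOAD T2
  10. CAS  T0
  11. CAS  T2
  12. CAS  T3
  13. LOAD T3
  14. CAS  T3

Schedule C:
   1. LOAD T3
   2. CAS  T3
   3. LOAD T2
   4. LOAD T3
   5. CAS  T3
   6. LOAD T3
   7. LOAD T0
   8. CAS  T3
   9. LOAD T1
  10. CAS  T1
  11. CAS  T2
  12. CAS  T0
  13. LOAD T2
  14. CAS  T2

C

Tracing schedule C:
T3 LOAD — after: cnt=1, r=1 — load
T3 CAS — after: cnt=2, r=1 — ok
T2 LOAD — after: cnt=2, r=2 — load
T3 LOAD — after: cnt=2, r=2 — load
T3 CAS — after: cnt=3, r=2 — ok
T3 LOAD — after: cnt=3, r=3 — load
T0 LOAD — after: cnt=3, r=3 — load
T3 CAS — after: cnt=4, r=3 — ok
T1 LOAD — after: cnt=4, r=4 — load
T1 CAS — after: cnt=5, r=4 — ok
T2 CAS — after: cnt=5, r=2 — retry
T0 CAS — after: cnt=5, r=3 — retry
T2 LOAD — after: cnt=5, r=5 — load
T2 CAS — after: cnt=6, r=5 — ok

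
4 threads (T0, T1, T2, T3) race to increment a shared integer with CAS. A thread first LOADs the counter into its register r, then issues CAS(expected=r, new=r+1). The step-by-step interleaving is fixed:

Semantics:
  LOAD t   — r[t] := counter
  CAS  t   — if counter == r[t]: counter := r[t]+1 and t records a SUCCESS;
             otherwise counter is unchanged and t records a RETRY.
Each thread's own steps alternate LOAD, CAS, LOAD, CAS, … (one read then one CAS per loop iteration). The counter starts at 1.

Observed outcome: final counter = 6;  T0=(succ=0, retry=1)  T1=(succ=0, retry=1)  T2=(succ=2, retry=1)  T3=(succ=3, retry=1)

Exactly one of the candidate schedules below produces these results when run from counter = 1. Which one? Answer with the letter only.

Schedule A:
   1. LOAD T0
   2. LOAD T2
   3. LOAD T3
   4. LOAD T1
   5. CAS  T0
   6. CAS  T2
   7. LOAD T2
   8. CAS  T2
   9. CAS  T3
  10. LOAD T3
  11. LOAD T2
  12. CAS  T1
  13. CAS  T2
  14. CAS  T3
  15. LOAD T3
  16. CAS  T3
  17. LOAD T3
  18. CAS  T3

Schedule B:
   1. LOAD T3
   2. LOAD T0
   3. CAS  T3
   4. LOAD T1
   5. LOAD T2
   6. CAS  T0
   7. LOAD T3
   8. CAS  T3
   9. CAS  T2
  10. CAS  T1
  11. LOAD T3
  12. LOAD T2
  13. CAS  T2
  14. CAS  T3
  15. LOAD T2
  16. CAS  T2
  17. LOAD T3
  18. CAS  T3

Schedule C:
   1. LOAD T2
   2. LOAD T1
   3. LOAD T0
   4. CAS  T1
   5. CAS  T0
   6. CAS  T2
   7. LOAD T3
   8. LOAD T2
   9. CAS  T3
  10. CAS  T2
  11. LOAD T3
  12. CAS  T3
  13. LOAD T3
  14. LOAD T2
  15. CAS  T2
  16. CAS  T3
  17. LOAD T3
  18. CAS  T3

Simulating candidate B:
step 1: T3 LOAD ⇒ load; ctr=1 reg=1
step 2: T0 LOAD ⇒ load; ctr=1 reg=1
step 3: T3 CAS ⇒ ok; ctr=2 reg=1
step 4: T1 LOAD ⇒ load; ctr=2 reg=2
step 5: T2 LOAD ⇒ load; ctr=2 reg=2
step 6: T0 CAS ⇒ retry; ctr=2 reg=1
step 7: T3 LOAD ⇒ load; ctr=2 reg=2
step 8: T3 CAS ⇒ ok; ctr=3 reg=2
step 9: T2 CAS ⇒ retry; ctr=3 reg=2
step 10: T1 CAS ⇒ retry; ctr=3 reg=2
step 11: T3 LOAD ⇒ load; ctr=3 reg=3
step 12: T2 LOAD ⇒ load; ctr=3 reg=3
step 13: T2 CAS ⇒ ok; ctr=4 reg=3
step 14: T3 CAS ⇒ retry; ctr=4 reg=3
step 15: T2 LOAD ⇒ load; ctr=4 reg=4
step 16: T2 CAS ⇒ ok; ctr=5 reg=4
step 17: T3 LOAD ⇒ load; ctr=5 reg=5
step 18: T3 CAS ⇒ ok; ctr=6 reg=5

B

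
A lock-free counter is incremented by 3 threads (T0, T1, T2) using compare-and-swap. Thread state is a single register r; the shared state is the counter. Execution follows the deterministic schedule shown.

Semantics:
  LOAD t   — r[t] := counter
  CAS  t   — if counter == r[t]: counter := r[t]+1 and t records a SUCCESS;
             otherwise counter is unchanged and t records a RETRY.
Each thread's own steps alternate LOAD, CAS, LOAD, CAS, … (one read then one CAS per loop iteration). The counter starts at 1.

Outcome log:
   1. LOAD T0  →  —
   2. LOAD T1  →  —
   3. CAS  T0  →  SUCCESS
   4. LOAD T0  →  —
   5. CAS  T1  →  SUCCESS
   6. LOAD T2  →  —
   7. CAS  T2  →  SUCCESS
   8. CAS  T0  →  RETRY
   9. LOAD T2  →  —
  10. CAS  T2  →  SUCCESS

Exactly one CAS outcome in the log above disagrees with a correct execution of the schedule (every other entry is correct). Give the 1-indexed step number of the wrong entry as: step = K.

step = 5

Re-executing:
   1) LOAD T0:  M=1  r_T0=1
   2) LOAD T1:  M=1  r_T1=1
   3) CAS  T0:  M=2  r_T0=1 ✓
   4) LOAD T0:  M=2  r_T0=2
   5) CAS  T1:  M=2  r_T1=1 ✗
   6) LOAD T2:  M=2  r_T2=2
   7) CAS  T2:  M=3  r_T2=2 ✓
   8) CAS  T0:  M=3  r_T0=2 ✗
   9) LOAD T2:  M=3  r_T2=3
  10) CAS  T2:  M=4  r_T2=3 ✓
Log disagrees first at step 5.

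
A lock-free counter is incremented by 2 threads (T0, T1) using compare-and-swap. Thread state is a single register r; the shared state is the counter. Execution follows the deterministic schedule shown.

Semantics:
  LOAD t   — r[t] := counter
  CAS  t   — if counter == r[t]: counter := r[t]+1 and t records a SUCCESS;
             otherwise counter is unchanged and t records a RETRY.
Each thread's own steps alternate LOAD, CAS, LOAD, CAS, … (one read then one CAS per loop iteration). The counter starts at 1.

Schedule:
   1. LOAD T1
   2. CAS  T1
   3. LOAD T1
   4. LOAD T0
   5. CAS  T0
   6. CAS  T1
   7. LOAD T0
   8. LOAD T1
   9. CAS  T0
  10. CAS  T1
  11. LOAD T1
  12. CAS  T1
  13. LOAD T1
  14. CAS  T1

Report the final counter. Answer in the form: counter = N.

counter = 6

[1] T1.load  rd  (counter 1, T1.r 1)
[2] T1.cas  hit  (counter 2, T1.r 1)
[3] T1.load  rd  (counter 2, T1.r 2)
[4] T0.load  rd  (counter 2, T0.r 2)
[5] T0.cas  hit  (counter 3, T0.r 2)
[6] T1.cas  miss  (counter 3, T1.r 2)
[7] T0.load  rd  (counter 3, T0.r 3)
[8] T1.load  rd  (counter 3, T1.r 3)
[9] T0.cas  hit  (counter 4, T0.r 3)
[10] T1.cas  miss  (counter 4, T1.r 3)
[11] T1.load  rd  (counter 4, T1.r 4)
[12] T1.cas  hit  (counter 5, T1.r 4)
[13] T1.load  rd  (counter 5, T1.r 5)
[14] T1.cas  hit  (counter 6, T1.r 5)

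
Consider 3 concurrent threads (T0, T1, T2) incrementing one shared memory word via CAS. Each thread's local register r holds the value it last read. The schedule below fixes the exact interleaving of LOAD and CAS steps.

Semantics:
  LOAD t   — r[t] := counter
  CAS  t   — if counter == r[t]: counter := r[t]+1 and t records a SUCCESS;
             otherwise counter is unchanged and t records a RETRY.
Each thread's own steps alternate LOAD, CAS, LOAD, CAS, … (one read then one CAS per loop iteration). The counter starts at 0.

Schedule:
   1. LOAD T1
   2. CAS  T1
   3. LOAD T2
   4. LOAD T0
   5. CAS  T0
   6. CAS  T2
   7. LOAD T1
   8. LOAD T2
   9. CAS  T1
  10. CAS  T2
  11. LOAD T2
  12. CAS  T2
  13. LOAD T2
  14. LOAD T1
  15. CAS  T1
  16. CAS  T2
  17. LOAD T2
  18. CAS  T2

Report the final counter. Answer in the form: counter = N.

1. LOAD T1 → mem=0 r[T1]=0 [LOAD]
2. CAS T1 → mem=1 r[T1]=0 [OK]
3. LOAD T2 → mem=1 r[T2]=1 [LOAD]
4. LOAD T0 → mem=1 r[T0]=1 [LOAD]
5. CAS T0 → mem=2 r[T0]=1 [OK]
6. CAS T2 → mem=2 r[T2]=1 [RETRY]
7. LOAD T1 → mem=2 r[T1]=2 [LOAD]
8. LOAD T2 → mem=2 r[T2]=2 [LOAD]
9. CAS T1 → mem=3 r[T1]=2 [OK]
10. CAS T2 → mem=3 r[T2]=2 [RETRY]
11. LOAD T2 → mem=3 r[T2]=3 [LOAD]
12. CAS T2 → mem=4 r[T2]=3 [OK]
13. LOAD T2 → mem=4 r[T2]=4 [LOAD]
14. LOAD T1 → mem=4 r[T1]=4 [LOAD]
15. CAS T1 → mem=5 r[T1]=4 [OK]
16. CAS T2 → mem=5 r[T2]=4 [RETRY]
17. LOAD T2 → mem=5 r[T2]=5 [LOAD]
18. CAS T2 → mem=6 r[T2]=5 [OK]

counter = 6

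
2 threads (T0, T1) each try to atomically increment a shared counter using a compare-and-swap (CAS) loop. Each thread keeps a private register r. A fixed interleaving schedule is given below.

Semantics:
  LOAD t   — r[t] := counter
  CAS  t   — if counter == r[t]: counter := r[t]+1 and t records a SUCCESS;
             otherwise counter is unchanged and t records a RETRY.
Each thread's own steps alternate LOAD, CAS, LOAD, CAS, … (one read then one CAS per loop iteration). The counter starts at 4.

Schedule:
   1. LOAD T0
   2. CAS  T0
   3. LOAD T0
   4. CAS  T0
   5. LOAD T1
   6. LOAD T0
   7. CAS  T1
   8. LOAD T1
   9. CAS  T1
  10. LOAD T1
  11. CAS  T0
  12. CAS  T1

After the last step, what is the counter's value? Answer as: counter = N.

[1] T0.load  rd  (counter 4, T0.r 4)
[2] T0.cas  hit  (counter 5, T0.r 4)
[3] T0.load  rd  (counter 5, T0.r 5)
[4] T0.cas  hit  (counter 6, T0.r 5)
[5] T1.load  rd  (counter 6, T1.r 6)
[6] T0.load  rd  (counter 6, T0.r 6)
[7] T1.cas  hit  (counter 7, T1.r 6)
[8] T1.load  rd  (counter 7, T1.r 7)
[9] T1.cas  hit  (counter 8, T1.r 7)
[10] T1.load  rd  (counter 8, T1.r 8)
[11] T0.cas  miss  (counter 8, T0.r 6)
[12] T1.cas  hit  (counter 9, T1.r 8)

counter = 9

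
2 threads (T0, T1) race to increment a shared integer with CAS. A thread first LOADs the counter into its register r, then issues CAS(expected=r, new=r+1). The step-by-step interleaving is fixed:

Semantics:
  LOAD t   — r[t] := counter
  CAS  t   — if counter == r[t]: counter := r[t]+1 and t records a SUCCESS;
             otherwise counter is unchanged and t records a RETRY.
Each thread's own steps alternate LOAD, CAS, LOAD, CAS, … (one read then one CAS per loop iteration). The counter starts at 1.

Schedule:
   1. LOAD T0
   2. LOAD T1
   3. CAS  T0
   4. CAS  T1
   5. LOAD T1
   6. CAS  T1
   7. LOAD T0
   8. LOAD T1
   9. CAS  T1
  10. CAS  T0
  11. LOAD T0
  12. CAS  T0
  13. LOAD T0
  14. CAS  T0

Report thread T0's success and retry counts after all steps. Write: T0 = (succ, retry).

[1] T0.load  rd  (counter 1, T0.r 1)
[2] T1.load  rd  (counter 1, T1.r 1)
[3] T0.cas  hit  (counter 2, T0.r 1)
[4] T1.cas  miss  (counter 2, T1.r 1)
[5] T1.load  rd  (counter 2, T1.r 2)
[6] T1.cas  hit  (counter 3, T1.r 2)
[7] T0.load  rd  (counter 3, T0.r 3)
[8] T1.load  rd  (counter 3, T1.r 3)
[9] T1.cas  hit  (counter 4, T1.r 3)
[10] T0.cas  miss  (counter 4, T0.r 3)
[11] T0.load  rd  (counter 4, T0.r 4)
[12] T0.cas  hit  (counter 5, T0.r 4)
[13] T0.load  rd  (counter 5, T0.r 5)
[14] T0.cas  hit  (counter 6, T0.r 5)

T0 = (3, 1)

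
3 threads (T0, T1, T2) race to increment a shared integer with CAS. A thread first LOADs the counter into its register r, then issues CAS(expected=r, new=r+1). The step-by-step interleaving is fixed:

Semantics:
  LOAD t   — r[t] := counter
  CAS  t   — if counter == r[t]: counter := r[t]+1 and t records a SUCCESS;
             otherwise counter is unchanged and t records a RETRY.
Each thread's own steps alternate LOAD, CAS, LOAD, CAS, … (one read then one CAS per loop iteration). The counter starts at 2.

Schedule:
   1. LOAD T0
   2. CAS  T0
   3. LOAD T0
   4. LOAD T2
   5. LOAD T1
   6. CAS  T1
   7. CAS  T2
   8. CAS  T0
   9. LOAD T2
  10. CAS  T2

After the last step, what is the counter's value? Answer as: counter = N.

   1) LOAD T0:  M=2  r_T0=2
   2) CAS  T0:  M=3  r_T0=2 ✓
   3) LOAD T0:  M=3  r_T0=3
   4) LOAD T2:  M=3  r_T2=3
   5) LOAD T1:  M=3  r_T1=3
   6) CAS  T1:  M=4  r_T1=3 ✓
   7) CAS  T2:  M=4  r_T2=3 ✗
   8) CAS  T0:  M=4  r_T0=3 ✗
   9) LOAD T2:  M=4  r_T2=4
  10) CAS  T2:  M=5  r_T2=4 ✓

counter = 5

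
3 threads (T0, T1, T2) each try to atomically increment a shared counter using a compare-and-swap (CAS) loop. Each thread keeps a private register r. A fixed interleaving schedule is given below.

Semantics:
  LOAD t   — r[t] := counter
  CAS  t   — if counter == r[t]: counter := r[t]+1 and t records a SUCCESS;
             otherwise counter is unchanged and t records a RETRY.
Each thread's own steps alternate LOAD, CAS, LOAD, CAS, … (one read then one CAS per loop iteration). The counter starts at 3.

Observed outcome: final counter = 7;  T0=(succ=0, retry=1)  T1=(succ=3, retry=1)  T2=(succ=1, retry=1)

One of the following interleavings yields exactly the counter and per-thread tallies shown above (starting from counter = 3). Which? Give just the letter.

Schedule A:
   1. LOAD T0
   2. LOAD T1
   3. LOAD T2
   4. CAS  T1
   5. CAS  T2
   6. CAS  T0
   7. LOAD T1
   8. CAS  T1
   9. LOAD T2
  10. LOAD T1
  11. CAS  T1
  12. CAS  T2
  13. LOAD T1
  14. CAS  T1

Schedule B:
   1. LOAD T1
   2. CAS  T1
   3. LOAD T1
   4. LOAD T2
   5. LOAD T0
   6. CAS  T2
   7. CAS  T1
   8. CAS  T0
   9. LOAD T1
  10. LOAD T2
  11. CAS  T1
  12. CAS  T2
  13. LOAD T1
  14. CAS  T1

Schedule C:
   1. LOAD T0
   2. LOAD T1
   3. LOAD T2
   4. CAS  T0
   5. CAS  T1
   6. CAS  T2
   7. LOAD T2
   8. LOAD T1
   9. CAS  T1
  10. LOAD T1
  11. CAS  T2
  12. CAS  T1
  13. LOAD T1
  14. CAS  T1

B

Simulating candidate B:
step 1: T1 LOAD ⇒ load; ctr=3 reg=3
step 2: T1 CAS ⇒ ok; ctr=4 reg=3
step 3: T1 LOAD ⇒ load; ctr=4 reg=4
step 4: T2 LOAD ⇒ load; ctr=4 reg=4
step 5: T0 LOAD ⇒ load; ctr=4 reg=4
step 6: T2 CAS ⇒ ok; ctr=5 reg=4
step 7: T1 CAS ⇒ retry; ctr=5 reg=4
step 8: T0 CAS ⇒ retry; ctr=5 reg=4
step 9: T1 LOAD ⇒ load; ctr=5 reg=5
step 10: T2 LOAD ⇒ load; ctr=5 reg=5
step 11: T1 CAS ⇒ ok; ctr=6 reg=5
step 12: T2 CAS ⇒ retry; ctr=6 reg=5
step 13: T1 LOAD ⇒ load; ctr=6 reg=6
step 14: T1 CAS ⇒ ok; ctr=7 reg=6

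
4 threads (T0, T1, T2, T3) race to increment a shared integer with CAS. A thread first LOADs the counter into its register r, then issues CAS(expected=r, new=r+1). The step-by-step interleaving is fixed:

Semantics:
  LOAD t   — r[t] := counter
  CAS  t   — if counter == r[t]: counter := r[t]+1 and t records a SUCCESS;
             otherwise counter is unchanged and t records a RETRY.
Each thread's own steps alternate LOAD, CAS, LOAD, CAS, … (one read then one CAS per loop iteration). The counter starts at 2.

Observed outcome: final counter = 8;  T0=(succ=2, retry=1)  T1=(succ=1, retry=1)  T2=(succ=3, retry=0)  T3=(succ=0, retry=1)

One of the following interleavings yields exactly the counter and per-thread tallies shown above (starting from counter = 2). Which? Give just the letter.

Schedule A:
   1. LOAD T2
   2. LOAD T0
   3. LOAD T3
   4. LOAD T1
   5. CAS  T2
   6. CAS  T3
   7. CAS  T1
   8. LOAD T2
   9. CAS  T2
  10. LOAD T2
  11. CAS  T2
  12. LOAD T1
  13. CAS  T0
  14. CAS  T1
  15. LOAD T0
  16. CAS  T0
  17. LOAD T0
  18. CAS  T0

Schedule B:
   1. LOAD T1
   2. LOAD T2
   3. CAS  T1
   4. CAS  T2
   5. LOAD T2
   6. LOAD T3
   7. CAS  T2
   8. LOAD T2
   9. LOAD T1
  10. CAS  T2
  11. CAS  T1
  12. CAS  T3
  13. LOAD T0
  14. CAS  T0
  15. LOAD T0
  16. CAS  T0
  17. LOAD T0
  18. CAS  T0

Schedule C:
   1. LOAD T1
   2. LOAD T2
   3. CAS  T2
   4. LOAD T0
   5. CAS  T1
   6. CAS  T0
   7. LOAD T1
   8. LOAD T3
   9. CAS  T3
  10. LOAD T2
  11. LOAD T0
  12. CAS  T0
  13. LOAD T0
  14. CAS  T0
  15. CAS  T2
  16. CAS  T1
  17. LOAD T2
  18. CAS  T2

Simulating candidate A:
#1 T2 reads 2
#2 T0 reads 2
#3 T3 reads 2
#4 T1 reads 2
#5 T2 CAS(2→3) writes; counter now 3
#6 T3 CAS(2→3) fails; counter now 3
#7 T1 CAS(2→3) fails; counter now 3
#8 T2 reads 3
#9 T2 CAS(3→4) writes; counter now 4
#10 T2 reads 4
#11 T2 CAS(4→5) writes; counter now 5
#12 T1 reads 5
#13 T0 CAS(2→3) fails; counter now 5
#14 T1 CAS(5→6) writes; counter now 6
#15 T0 reads 6
#16 T0 CAS(6→7) writes; counter now 7
#17 T0 reads 7
#18 T0 CAS(7→8) writes; counter now 8

A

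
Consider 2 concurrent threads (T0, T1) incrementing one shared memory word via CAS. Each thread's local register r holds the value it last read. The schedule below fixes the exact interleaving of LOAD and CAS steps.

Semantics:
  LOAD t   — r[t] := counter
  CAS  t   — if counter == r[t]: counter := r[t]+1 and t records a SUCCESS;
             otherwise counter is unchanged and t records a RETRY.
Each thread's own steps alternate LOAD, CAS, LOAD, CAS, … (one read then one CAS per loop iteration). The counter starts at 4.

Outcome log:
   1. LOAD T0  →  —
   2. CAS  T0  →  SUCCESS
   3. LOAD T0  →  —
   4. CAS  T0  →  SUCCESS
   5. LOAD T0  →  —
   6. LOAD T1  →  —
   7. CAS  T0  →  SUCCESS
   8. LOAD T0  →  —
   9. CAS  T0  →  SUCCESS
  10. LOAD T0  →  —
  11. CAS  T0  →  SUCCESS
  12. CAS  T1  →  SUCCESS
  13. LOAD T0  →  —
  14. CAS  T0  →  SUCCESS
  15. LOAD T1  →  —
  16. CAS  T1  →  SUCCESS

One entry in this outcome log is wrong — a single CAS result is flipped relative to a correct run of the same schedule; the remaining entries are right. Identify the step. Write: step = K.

step = 12

Reference trace:
1. LOAD T0 → mem=4 r[T0]=4 [LOAD]
2. CAS T0 → mem=5 r[T0]=4 [OK]
3. LOAD T0 → mem=5 r[T0]=5 [LOAD]
4. CAS T0 → mem=6 r[T0]=5 [OK]
5. LOAD T0 → mem=6 r[T0]=6 [LOAD]
6. LOAD T1 → mem=6 r[T1]=6 [LOAD]
7. CAS T0 → mem=7 r[T0]=6 [OK]
8. LOAD T0 → mem=7 r[T0]=7 [LOAD]
9. CAS T0 → mem=8 r[T0]=7 [OK]
10. LOAD T0 → mem=8 r[T0]=8 [LOAD]
11. CAS T0 → mem=9 r[T0]=8 [OK]
12. CAS T1 → mem=9 r[T1]=6 [RETRY]
13. LOAD T0 → mem=9 r[T0]=9 [LOAD]
14. CAS T0 → mem=10 r[T0]=9 [OK]
15. LOAD T1 → mem=10 r[T1]=10 [LOAD]
16. CAS T1 → mem=11 r[T1]=10 [OK]
Log disagrees first at step 12.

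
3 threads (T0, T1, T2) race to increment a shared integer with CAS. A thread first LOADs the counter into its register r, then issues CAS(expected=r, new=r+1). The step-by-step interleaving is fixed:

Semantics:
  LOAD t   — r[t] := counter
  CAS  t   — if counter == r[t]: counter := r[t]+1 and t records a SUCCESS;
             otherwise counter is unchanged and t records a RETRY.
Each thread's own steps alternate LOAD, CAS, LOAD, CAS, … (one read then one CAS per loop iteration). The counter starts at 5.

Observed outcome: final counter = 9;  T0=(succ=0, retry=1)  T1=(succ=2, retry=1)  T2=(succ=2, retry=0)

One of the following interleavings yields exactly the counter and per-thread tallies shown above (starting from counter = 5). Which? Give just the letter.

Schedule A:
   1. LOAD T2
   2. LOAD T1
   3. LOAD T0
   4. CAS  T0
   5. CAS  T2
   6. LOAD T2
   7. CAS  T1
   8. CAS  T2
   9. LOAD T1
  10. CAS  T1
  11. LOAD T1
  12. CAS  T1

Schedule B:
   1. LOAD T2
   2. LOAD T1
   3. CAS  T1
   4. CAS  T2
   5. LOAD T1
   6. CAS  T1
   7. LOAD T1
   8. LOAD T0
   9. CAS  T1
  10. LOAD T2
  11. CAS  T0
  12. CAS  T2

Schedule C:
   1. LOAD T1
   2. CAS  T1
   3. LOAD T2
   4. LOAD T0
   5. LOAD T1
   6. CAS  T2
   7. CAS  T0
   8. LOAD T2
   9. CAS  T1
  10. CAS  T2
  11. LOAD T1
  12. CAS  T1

Simulating candidate C:
[1] T1.load  rd  (counter 5, T1.r 5)
[2] T1.cas  hit  (counter 6, T1.r 5)
[3] T2.load  rd  (counter 6, T2.r 6)
[4] T0.load  rd  (counter 6, T0.r 6)
[5] T1.load  rd  (counter 6, T1.r 6)
[6] T2.cas  hit  (counter 7, T2.r 6)
[7] T0.cas  miss  (counter 7, T0.r 6)
[8] T2.load  rd  (counter 7, T2.r 7)
[9] T1.cas  miss  (counter 7, T1.r 6)
[10] T2.cas  hit  (counter 8, T2.r 7)
[11] T1.load  rd  (counter 8, T1.r 8)
[12] T1.cas  hit  (counter 9, T1.r 8)

C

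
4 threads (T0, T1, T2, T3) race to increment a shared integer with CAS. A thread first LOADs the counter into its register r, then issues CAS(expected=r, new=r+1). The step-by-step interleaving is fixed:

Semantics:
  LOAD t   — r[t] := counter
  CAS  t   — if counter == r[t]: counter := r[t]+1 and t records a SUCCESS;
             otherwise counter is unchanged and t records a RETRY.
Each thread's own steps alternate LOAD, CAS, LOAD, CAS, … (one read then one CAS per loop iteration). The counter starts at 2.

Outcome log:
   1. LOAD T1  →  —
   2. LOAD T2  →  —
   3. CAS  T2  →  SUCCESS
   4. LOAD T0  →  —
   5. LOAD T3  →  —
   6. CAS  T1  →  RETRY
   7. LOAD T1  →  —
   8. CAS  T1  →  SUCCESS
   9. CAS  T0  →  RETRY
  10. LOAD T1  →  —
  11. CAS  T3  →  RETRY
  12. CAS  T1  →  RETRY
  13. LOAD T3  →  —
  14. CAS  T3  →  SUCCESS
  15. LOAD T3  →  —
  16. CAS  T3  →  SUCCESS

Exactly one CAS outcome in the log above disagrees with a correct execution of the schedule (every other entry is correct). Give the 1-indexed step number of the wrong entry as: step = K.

step = 12

Correct run:
step 1: T1 LOAD ⇒ load; ctr=2 reg=2
step 2: T2 LOAD ⇒ load; ctr=2 reg=2
step 3: T2 CAS ⇒ ok; ctr=3 reg=2
step 4: T0 LOAD ⇒ load; ctr=3 reg=3
step 5: T3 LOAD ⇒ load; ctr=3 reg=3
step 6: T1 CAS ⇒ retry; ctr=3 reg=2
step 7: T1 LOAD ⇒ load; ctr=3 reg=3
step 8: T1 CAS ⇒ ok; ctr=4 reg=3
step 9: T0 CAS ⇒ retry; ctr=4 reg=3
step 10: T1 LOAD ⇒ load; ctr=4 reg=4
step 11: T3 CAS ⇒ retry; ctr=4 reg=3
step 12: T1 CAS ⇒ ok; ctr=5 reg=4
step 13: T3 LOAD ⇒ load; ctr=5 reg=5
step 14: T3 CAS ⇒ ok; ctr=6 reg=5
step 15: T3 LOAD ⇒ load; ctr=6 reg=6
step 16: T3 CAS ⇒ ok; ctr=7 reg=6
Flip is step 12.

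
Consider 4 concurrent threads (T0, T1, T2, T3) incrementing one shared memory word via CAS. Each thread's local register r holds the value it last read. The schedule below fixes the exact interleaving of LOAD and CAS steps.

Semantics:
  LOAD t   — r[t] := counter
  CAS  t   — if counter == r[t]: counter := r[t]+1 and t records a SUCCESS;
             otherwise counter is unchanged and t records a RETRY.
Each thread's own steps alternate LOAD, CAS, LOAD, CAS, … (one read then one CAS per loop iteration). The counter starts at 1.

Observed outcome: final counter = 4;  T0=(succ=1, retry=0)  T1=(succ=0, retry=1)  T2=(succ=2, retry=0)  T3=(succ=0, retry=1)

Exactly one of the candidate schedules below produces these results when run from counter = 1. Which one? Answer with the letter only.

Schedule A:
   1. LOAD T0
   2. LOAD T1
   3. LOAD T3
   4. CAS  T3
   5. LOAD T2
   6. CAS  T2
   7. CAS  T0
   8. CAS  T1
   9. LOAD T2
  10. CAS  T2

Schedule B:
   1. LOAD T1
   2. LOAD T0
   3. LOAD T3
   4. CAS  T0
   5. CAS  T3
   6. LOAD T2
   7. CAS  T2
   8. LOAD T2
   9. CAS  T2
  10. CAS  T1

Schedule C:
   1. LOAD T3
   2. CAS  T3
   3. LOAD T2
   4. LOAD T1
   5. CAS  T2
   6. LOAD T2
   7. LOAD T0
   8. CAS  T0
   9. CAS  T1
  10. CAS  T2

Tracing schedule B:
[1] T1.load  rd  (counter 1, T1.r 1)
[2] T0.load  rd  (counter 1, T0.r 1)
[3] T3.load  rd  (counter 1, T3.r 1)
[4] T0.cas  hit  (counter 2, T0.r 1)
[5] T3.cas  miss  (counter 2, T3.r 1)
[6] T2.load  rd  (counter 2, T2.r 2)
[7] T2.cas  hit  (counter 3, T2.r 2)
[8] T2.load  rd  (counter 3, T2.r 3)
[9] T2.cas  hit  (counter 4, T2.r 3)
[10] T1.cas  miss  (counter 4, T1.r 1)

B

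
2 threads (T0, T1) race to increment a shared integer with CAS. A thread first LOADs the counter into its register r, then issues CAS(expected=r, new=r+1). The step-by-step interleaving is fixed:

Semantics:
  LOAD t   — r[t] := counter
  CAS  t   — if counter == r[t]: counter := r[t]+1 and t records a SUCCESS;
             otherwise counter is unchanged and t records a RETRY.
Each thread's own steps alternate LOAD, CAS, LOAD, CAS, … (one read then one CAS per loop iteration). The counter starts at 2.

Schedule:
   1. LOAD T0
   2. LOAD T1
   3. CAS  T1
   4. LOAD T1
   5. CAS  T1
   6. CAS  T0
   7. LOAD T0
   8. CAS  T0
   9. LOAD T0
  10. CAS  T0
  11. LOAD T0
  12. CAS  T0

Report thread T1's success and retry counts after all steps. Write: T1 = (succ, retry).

step 1: T0 LOAD ⇒ load; ctr=2 reg=2
step 2: T1 LOAD ⇒ load; ctr=2 reg=2
step 3: T1 CAS ⇒ ok; ctr=3 reg=2
step 4: T1 LOAD ⇒ load; ctr=3 reg=3
step 5: T1 CAS ⇒ ok; ctr=4 reg=3
step 6: T0 CAS ⇒ retry; ctr=4 reg=2
step 7: T0 LOAD ⇒ load; ctr=4 reg=4
step 8: T0 CAS ⇒ ok; ctr=5 reg=4
step 9: T0 LOAD ⇒ load; ctr=5 reg=5
step 10: T0 CAS ⇒ ok; ctr=6 reg=5
step 11: T0 LOAD ⇒ load; ctr=6 reg=6
step 12: T0 CAS ⇒ ok; ctr=7 reg=6

T1 = (2, 0)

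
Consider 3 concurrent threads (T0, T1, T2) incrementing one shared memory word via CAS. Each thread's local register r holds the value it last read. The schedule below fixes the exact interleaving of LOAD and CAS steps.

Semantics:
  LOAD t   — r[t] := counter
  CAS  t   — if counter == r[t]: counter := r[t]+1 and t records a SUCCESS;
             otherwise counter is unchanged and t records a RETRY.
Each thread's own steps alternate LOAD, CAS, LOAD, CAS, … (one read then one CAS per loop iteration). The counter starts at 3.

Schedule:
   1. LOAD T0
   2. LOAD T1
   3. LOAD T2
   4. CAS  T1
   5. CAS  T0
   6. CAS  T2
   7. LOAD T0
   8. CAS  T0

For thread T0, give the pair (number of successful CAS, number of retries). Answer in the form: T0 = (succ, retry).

   1) LOAD T0:  M=3  r_T0=3
   2) LOAD T1:  M=3  r_T1=3
   3) LOAD T2:  M=3  r_T2=3
   4) CAS  T1:  M=4  r_T1=3 ✓
   5) CAS  T0:  M=4  r_T0=3 ✗
   6) CAS  T2:  M=4  r_T2=3 ✗
   7) LOAD T0:  M=4  r_T0=4
   8) CAS  T0:  M=5  r_T0=4 ✓

T0 = (1, 1)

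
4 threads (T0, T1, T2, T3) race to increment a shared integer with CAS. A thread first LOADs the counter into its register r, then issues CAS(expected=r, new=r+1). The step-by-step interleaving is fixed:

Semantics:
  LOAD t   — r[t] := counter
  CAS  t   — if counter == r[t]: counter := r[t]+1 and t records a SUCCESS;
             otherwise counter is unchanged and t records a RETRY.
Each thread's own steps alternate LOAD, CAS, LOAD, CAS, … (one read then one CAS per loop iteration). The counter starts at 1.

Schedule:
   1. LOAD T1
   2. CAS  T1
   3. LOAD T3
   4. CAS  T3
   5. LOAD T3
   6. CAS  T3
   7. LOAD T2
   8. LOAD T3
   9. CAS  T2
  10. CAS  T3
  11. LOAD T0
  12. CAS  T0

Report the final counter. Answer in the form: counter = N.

counter = 6

#1 T1 reads 1
#2 T1 CAS(1→2) writes; counter now 2
#3 T3 reads 2
#4 T3 CAS(2→3) writes; counter now 3
#5 T3 reads 3
#6 T3 CAS(3→4) writes; counter now 4
#7 T2 reads 4
#8 T3 reads 4
#9 T2 CAS(4→5) writes; counter now 5
#10 T3 CAS(4→5) fails; counter now 5
#11 T0 reads 5
#12 T0 CAS(5→6) writes; counter now 6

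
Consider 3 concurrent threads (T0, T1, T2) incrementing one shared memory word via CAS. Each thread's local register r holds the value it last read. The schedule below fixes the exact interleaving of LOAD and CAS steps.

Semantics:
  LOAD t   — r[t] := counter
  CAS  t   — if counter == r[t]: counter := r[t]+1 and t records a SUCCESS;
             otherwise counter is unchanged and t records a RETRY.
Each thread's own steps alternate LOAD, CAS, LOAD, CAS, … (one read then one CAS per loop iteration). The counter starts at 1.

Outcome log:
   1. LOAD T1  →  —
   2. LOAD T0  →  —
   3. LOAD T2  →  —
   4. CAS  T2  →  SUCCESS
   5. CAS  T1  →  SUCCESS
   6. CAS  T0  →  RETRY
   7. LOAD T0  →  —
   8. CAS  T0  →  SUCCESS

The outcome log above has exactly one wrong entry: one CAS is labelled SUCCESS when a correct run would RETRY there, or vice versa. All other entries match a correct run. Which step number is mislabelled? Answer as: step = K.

step = 5

Re-executing:
   1) LOAD T1:  M=1  r_T1=1
   2) LOAD T0:  M=1  r_T0=1
   3) LOAD T2:  M=1  r_T2=1
   4) CAS  T2:  M=2  r_T2=1 ✓
   5) CAS  T1:  M=2  r_T1=1 ✗
   6) CAS  T0:  M=2  r_T0=1 ✗
   7) LOAD T0:  M=2  r_T0=2
   8) CAS  T0:  M=3  r_T0=2 ✓
Log disagrees first at step 5.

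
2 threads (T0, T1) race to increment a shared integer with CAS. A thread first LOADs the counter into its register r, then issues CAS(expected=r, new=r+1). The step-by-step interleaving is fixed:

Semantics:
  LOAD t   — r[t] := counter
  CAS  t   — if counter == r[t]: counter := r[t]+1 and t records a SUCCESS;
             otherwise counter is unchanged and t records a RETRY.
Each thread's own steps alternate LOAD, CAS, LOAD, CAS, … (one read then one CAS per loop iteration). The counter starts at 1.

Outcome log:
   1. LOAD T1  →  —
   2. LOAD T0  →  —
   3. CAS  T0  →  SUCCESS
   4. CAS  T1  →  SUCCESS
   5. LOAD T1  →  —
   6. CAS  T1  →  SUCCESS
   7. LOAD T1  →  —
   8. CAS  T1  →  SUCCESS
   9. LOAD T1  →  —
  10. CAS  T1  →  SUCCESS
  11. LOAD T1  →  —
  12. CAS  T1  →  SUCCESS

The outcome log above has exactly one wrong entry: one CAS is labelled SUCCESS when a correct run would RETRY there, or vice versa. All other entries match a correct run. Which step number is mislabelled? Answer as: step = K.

step = 4

Re-executing:
1. LOAD T1 → mem=1 r[T1]=1 [LOAD]
2. LOAD T0 → mem=1 r[T0]=1 [LOAD]
3. CAS T0 → mem=2 r[T0]=1 [OK]
4. CAS T1 → mem=2 r[T1]=1 [RETRY]
5. LOAD T1 → mem=2 r[T1]=2 [LOAD]
6. CAS T1 → mem=3 r[T1]=2 [OK]
7. LOAD T1 → mem=3 r[T1]=3 [LOAD]
8. CAS T1 → mem=4 r[T1]=3 [OK]
9. LOAD T1 → mem=4 r[T1]=4 [LOAD]
10. CAS T1 → mem=5 r[T1]=4 [OK]
11. LOAD T1 → mem=5 r[T1]=5 [LOAD]
12. CAS T1 → mem=6 r[T1]=5 [OK]
Mismatch at 4.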